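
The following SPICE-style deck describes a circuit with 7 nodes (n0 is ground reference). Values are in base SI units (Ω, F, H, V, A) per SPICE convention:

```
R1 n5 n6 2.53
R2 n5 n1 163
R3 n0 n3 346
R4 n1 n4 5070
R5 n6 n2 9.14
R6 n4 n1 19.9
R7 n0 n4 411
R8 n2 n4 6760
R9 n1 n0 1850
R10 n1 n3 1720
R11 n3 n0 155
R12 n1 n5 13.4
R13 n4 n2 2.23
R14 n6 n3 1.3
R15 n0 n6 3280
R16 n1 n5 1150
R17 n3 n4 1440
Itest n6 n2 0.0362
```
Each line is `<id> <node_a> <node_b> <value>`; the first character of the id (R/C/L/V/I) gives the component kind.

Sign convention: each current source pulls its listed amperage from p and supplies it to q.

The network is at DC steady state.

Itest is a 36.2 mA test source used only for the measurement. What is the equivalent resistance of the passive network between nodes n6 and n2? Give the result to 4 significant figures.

Apply KCL at each of the 6 non-ground nodes and solve the resulting linear system.
Node n1: branches {R2, R4, R6, R9, R10, R12, R16} → V_1 = 0.05118
Node n2: branches {R5, R8, R13, Itest} → V_2 = 0.2085
Node n3: branches {R3, R10, R11, R14, R17} → V_3 = -0.05109
Node n4: branches {R4, R6, R7, R8, R13, R17} → V_4 = 0.1913
Node n5: branches {R1, R2, R12, R16} → V_5 = -0.03434
Node n6: branches {R1, R5, R14, R15, Itest} → V_6 = -0.05200

R_eq = 7.195 Ω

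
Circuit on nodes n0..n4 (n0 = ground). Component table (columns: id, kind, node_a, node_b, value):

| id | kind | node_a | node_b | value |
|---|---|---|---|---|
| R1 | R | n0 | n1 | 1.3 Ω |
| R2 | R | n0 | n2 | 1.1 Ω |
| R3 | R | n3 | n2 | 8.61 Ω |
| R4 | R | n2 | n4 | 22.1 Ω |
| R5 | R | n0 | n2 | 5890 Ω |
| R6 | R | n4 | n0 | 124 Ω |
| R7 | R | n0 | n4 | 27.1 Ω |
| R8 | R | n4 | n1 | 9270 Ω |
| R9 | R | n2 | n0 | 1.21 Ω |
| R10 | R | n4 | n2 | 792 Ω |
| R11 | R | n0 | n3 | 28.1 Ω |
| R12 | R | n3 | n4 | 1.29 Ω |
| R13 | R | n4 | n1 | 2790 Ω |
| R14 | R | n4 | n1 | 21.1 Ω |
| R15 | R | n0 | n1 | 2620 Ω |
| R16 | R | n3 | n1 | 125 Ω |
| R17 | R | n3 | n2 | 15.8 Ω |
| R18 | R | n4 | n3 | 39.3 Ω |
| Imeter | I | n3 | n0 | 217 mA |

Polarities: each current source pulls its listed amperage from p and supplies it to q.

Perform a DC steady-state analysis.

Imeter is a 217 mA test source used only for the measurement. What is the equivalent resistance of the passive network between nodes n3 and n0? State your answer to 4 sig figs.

R_eq = 3.182 Ω

Element admittances at DC:
  Y(R1) = 0.7692 S between n0,n1
  Y(R2) = 0.9091 S between n0,n2
  Y(R3) = 0.1161 S between n3,n2
  Y(R4) = 0.04525 S between n2,n4
  Y(R5) = 0.0001698 S between n0,n2
  Y(R6) = 0.008065 S between n4,n0
  Y(R7) = 0.03690 S between n0,n4
  Y(R8) = 0.0001079 S between n4,n1
  Y(R9) = 0.8264 S between n2,n0
  Y(R10) = 0.001263 S between n4,n2
  Y(R11) = 0.03559 S between n0,n3
  Y(R12) = 0.7752 S between n3,n4
  Y(R13) = 0.0003584 S between n4,n1
  Y(R14) = 0.04739 S between n4,n1
  Y(R15) = 0.0003817 S between n0,n1
  Y(R16) = 0.008000 S between n3,n1
  Y(R17) = 0.06329 S between n3,n2
  Y(R18) = 0.02545 S between n4,n3
  Imeter: injects 0.217 A into n0 (from n3)
Assemble and solve the 4×4 MNA system:
  V(n1)=-0.04113  V(n2)=-0.07724  V(n3)=-0.6904  V(n4)=-0.5940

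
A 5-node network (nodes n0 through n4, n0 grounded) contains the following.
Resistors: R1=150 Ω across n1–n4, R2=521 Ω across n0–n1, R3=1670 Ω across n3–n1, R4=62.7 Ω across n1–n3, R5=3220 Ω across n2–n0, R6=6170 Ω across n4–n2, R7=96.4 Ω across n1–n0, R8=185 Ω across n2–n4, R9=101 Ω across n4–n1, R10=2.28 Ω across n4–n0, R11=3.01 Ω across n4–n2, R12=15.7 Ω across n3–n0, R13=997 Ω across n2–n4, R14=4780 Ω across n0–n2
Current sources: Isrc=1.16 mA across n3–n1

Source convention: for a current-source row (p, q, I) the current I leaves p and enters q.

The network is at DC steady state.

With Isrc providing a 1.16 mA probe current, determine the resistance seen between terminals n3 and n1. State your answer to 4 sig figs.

R_eq = 27.68 Ω

MNA unknowns: 4 node voltages V₁..V_4
R1: Y=0.006667 on G[1,4]
R2: Y=0.001919 on G[0,1]
R3: Y=0.0005988 on G[3,1]
R4: Y=0.01595 on G[1,3]
R5: Y=0.0003106 on G[2,0]
R6: Y=0.0001621 on G[4,2]
R7: Y=0.01037 on G[1,0]
R8: Y=0.005405 on G[2,4]
R9: Y=0.009901 on G[4,1]
R10: Y=0.4386 on G[4,0]
R11: Y=0.3322 on G[4,2]
R12: Y=0.06369 on G[3,0]
R13: Y=0.001003 on G[2,4]
R14: Y=0.0002092 on G[0,2]
Isrc: z[3]−=0.00116, z[1]+=0.00116
solve → V1=0.02224, V2=0.0008075, V3=-0.009869, V4=0.0008088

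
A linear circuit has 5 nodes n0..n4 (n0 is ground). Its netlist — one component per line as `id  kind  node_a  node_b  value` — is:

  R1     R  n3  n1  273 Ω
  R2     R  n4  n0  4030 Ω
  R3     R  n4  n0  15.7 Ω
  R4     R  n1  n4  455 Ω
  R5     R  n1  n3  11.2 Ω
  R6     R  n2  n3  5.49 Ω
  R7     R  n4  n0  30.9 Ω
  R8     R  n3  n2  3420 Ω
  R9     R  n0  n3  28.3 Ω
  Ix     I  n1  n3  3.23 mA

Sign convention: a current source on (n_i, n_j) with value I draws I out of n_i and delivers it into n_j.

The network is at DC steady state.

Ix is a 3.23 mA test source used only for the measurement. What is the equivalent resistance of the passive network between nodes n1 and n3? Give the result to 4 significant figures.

R_eq = 10.53 Ω

Apply KCL at each of the 4 non-ground nodes and solve the resulting linear system.
Node n1: branches {R1, R4, R5, Ix} → V_1 = -0.03206
Node n2: branches {R6, R8} → V_2 = 0.001950
Node n3: branches {R1, R5, R6, R8, R9, Ix} → V_3 = 0.001950
Node n4: branches {R2, R3, R4, R7} → V_4 = -0.0007153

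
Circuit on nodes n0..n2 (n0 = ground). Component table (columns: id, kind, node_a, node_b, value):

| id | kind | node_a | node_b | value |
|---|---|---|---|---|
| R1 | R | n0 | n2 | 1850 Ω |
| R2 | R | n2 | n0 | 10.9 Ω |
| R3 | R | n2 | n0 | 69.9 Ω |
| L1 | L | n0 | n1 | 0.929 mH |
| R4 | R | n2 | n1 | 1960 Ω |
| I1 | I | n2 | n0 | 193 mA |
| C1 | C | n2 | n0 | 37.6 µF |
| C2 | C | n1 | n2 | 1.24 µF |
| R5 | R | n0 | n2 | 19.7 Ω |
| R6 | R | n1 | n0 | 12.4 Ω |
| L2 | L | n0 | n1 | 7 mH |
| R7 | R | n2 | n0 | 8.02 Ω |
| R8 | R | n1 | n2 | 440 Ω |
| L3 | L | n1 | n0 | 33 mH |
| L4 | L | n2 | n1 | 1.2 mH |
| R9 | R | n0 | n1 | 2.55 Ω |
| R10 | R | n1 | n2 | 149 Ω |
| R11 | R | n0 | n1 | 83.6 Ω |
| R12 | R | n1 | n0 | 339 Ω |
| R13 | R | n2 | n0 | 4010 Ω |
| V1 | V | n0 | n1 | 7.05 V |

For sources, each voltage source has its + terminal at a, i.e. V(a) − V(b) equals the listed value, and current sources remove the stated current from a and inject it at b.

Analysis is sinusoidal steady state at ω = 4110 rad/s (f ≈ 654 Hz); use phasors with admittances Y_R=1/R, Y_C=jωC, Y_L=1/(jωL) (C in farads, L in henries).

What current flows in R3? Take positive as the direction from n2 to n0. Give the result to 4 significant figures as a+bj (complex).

-0.02235+0.06502j A

MNA unknowns: 2 node voltages V₁..V_2 plus 1 source current (V1)
R1: Y=0.0005405+0.000j on G[0,2]
R2: Y=0.09174+0.000j on G[2,0]
R3: Y=0.01431+0.000j on G[2,0]
L1: Y=0.000-0.2619j on G[0,1]
R4: Y=0.0005102+0.000j on G[2,1]
I1: z[2]−=0.193, z[0]+=0.193
C1: Y=0.000+0.1545j on G[2,0]
C2: Y=0.000+0.005096j on G[1,2]
R5: Y=0.05076+0.000j on G[0,2]
R6: Y=0.08065+0.000j on G[1,0]
L2: Y=0.000-0.03476j on G[0,1]
R7: Y=0.1247+0.000j on G[2,0]
R8: Y=0.002273+0.000j on G[1,2]
L3: Y=0.000-0.007373j on G[1,0]
L4: Y=0.000-0.2028j on G[2,1]
R9: Y=0.3922+0.000j on G[0,1]
R10: Y=0.006711+0.000j on G[1,2]
R11: Y=0.01196+0.000j on G[0,1]
R12: Y=0.002950+0.000j on G[1,0]
R13: Y=0.0002494+0.000j on G[2,0]
V1: row V0−V1=7.05, i_V1 at 0,1
solve → V1=-7.050+0.000j, V2=-1.563+4.545j
aux → i_V1=-4.389+3.185j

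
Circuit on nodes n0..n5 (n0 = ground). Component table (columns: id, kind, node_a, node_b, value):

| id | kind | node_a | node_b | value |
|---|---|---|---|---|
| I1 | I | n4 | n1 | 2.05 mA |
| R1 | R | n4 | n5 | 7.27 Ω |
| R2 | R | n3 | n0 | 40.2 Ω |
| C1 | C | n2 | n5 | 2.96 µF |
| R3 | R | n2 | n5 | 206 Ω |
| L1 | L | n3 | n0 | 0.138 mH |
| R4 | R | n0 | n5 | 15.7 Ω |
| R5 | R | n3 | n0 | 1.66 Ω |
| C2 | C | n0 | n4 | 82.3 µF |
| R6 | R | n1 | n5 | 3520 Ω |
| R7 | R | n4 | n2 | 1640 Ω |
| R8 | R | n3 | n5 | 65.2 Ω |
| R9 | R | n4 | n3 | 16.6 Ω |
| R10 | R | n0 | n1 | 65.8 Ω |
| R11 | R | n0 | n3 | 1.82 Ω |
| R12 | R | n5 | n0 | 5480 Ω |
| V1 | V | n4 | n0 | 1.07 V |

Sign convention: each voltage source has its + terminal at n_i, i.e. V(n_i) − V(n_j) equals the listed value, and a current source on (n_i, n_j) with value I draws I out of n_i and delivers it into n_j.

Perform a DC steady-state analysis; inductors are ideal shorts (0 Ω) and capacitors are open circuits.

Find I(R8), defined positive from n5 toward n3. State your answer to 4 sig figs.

Apply KCL at each of the 5 non-ground nodes and solve the resulting linear system.
Node n1: branches {I1, R6, R10} → V_1 = 0.1449
Node n2: branches {C1, R3, R7} → V_2 = 0.7229
Node n3: branches {R2, L1, R5, R8, R9, R11} → V_3 = 0.000
Node n4: branches {I1, R1, C2, R7, R9, V1} → V_4 = 1.070
Node n5: branches {R1, C1, R3, R4, R6, R8, R12} → V_5 = 0.6793
Source currents: i(L1)=0.07488, i(V1)=-0.1205

0.01042 A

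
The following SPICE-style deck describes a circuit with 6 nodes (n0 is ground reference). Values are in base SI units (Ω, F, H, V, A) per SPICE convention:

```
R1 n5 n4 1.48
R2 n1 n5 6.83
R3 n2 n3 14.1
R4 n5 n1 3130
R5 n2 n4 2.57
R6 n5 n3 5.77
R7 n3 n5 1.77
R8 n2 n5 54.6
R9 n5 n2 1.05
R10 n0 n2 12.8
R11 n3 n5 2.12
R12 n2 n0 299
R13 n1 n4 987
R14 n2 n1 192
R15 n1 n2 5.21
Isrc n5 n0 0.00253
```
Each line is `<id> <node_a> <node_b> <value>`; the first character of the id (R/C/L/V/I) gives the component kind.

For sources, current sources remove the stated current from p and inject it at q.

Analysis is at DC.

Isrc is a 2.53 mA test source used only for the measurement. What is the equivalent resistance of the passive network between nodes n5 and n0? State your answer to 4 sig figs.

MNA unknowns: 5 node voltages V₁..V_5
R1: Y=0.6757 on G[5,4]
R2: Y=0.1464 on G[1,5]
R3: Y=0.07092 on G[2,3]
R4: Y=0.0003195 on G[5,1]
R5: Y=0.3891 on G[2,4]
R6: Y=0.1733 on G[5,3]
R7: Y=0.5650 on G[3,5]
R8: Y=0.01832 on G[2,5]
R9: Y=0.9524 on G[5,2]
R10: Y=0.07812 on G[0,2]
R11: Y=0.4717 on G[3,5]
R12: Y=0.003344 on G[2,0]
R13: Y=0.001013 on G[1,4]
R14: Y=0.005208 on G[2,1]
R15: Y=0.1919 on G[1,2]
Isrc: z[5]−=0.00253, z[0]+=0.00253
solve → V1=-0.03184, V2=-0.03105, V3=-0.03280, V4=-0.03223, V5=-0.03290

R_eq = 13.01 Ω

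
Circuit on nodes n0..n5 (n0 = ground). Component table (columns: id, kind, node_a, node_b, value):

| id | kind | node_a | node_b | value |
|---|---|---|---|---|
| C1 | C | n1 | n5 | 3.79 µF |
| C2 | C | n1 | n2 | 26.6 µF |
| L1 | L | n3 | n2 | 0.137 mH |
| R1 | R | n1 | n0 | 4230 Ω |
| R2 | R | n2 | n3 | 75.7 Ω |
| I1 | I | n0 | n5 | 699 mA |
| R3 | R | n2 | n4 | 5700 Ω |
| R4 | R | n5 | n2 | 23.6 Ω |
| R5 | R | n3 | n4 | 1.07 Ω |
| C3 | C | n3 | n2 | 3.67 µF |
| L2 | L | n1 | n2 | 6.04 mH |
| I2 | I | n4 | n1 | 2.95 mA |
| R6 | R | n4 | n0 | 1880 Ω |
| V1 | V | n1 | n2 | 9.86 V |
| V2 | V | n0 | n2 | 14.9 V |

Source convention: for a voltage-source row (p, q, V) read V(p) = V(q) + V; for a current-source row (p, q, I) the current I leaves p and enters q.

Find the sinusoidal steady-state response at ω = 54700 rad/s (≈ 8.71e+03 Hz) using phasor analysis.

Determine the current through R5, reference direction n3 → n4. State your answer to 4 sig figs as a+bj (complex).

-0.004961-5.007e-05j A

Element admittances at ω=54700 rad/s:
  Y(C1) = 0.000+0.2073j S between n1,n5
  Y(C2) = 0.000+1.455j S between n1,n2
  Y(L1) = 0.000-0.1334j S between n3,n2
  Y(R1) = 0.0002364+0.000j S between n1,n0
  Y(R2) = 0.01321+0.000j S between n2,n3
  I1: injects 0.699 A into n5 (from n0)
  Y(R3) = 0.0001754+0.000j S between n2,n4
  Y(R4) = 0.04237+0.000j S between n5,n2
  Y(R5) = 0.9346+0.000j S between n3,n4
  Y(C3) = 0.000+0.2007j S between n3,n2
  Y(L2) = 0.000-0.003027j S between n1,n2
  I2: injects 0.00295 A into n1 (from n4)
  Y(R6) = 0.0005319+0.000j S between n4,n0
  V1: constraint V(n1)−V(n2) = 9.86
  V2: constraint V(n0)−V(n2) = 14.9
Assemble and solve the 7×7 MNA system:
  V(n1)=-5.040+0.000j  V(n2)=-14.90+0.000j  V(n3)=-14.89-0.07084j  V(n4)=-14.88-0.07078j  V(n5)=-4.774-1.302j
  i(V1)=0.2741-14.26j  i(V2)=-0.7081-3.765e-05j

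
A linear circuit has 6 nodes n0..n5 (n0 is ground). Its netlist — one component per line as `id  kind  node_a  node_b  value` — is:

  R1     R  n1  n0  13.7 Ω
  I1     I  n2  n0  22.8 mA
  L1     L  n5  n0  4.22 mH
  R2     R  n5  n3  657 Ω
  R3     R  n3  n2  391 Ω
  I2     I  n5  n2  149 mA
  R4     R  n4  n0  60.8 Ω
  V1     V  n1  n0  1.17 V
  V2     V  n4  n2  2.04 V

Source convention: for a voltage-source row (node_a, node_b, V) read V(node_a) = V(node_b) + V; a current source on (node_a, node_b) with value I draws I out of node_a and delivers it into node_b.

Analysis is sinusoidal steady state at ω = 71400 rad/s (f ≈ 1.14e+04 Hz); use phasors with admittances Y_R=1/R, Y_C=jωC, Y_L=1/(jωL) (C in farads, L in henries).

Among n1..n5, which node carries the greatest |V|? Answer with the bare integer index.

5

Element admittances at ω=71400 rad/s:
  Y(R1) = 0.07299+0.000j S between n1,n0
  I1: injects 0.0228 A into n0 (from n2)
  Y(L1) = 0.000-0.003319j S between n5,n0
  Y(R2) = 0.001522+0.000j S between n5,n3
  Y(R3) = 0.002558+0.000j S between n3,n2
  I2: injects 0.149 A into n2 (from n5)
  Y(R4) = 0.01645+0.000j S between n4,n0
  V1: constraint V(n1)−V(n0) = 1.17
  V2: constraint V(n4)−V(n2) = 2.04
Assemble and solve the 7×7 MNA system:
  V(n1)=1.170+0.000j  V(n2)=4.722-2.214j  V(n3)=-1.134-16.45j  V(n4)=6.762-2.214j  V(n5)=-10.97-40.38j
  i(V1)=-0.08540+0.000j  i(V2)=-0.1112+0.03642j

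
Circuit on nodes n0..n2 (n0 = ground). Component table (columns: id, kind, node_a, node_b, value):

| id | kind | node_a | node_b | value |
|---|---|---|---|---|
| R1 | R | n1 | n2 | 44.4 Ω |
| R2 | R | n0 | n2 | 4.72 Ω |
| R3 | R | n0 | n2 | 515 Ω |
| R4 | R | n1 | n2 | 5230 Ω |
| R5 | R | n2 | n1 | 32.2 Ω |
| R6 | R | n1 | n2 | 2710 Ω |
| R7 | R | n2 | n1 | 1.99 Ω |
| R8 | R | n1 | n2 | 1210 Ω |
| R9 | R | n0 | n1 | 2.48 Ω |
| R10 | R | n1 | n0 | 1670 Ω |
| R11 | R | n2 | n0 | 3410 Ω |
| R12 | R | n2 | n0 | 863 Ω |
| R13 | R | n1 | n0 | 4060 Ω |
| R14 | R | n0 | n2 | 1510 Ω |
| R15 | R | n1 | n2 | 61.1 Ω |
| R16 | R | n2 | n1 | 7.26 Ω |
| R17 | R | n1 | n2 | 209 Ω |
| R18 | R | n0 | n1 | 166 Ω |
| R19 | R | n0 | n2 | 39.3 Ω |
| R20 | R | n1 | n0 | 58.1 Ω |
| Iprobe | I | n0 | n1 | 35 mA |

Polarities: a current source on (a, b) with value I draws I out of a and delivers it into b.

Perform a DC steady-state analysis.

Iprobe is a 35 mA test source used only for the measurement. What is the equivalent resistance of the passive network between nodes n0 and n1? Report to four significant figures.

Apply KCL at each of the 2 non-ground nodes and solve the resulting linear system.
Node n1: branches {R1, R4, R5, R6, R7, R8, R9, R10, R13, R15, R16, R17, R18, R20, Iprobe} → V_1 = 0.05758
Node n2: branches {R1, R2, R3, R4, R5, R6, R7, R8, R11, R12, R14, R15, R16, R17, R19} → V_2 = 0.04307

R_eq = 1.645 Ω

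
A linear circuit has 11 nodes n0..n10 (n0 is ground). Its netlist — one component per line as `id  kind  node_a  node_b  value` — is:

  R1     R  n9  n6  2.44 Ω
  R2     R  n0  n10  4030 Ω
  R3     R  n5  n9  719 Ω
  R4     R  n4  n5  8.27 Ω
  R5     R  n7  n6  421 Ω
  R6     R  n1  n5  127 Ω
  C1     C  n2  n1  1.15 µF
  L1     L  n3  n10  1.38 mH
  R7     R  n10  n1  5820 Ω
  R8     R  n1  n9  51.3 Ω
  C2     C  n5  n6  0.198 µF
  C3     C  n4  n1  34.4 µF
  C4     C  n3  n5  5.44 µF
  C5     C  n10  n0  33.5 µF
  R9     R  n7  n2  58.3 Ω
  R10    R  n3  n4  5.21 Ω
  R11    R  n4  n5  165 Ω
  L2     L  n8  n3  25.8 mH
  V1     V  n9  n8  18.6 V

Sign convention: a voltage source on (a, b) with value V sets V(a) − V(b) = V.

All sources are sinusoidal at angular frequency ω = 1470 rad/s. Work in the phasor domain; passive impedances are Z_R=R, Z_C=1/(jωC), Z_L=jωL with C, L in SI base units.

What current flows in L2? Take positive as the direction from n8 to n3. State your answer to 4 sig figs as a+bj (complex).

Element admittances at ω=1470 rad/s:
  Y(R1) = 0.4098+0.000j S between n9,n6
  Y(R2) = 0.0002481+0.000j S between n0,n10
  Y(R3) = 0.001391+0.000j S between n5,n9
  Y(R4) = 0.1209+0.000j S between n4,n5
  Y(R5) = 0.002375+0.000j S between n7,n6
  Y(R6) = 0.007874+0.000j S between n1,n5
  Y(C1) = 0.000+0.001690j S between n2,n1
  Y(L1) = 0.000-0.4930j S between n3,n10
  Y(R7) = 0.0001718+0.000j S between n10,n1
  Y(R8) = 0.01949+0.000j S between n1,n9
  Y(C2) = 0.000+0.0002911j S between n5,n6
  Y(C3) = 0.000+0.05057j S between n4,n1
  Y(C4) = 0.000+0.007997j S between n3,n5
  Y(C5) = 0.000+0.04925j S between n10,n0
  Y(R9) = 0.01715+0.000j S between n7,n2
  Y(R10) = 0.1919+0.000j S between n3,n4
  Y(R11) = 0.006061+0.000j S between n4,n5
  Y(L2) = 0.000-0.02637j S between n8,n3
  V1: constraint V(n9)−V(n8) = 18.6
Assemble and solve the 11×11 MNA system:
  V(n1)=0.5814-6.514j  V(n2)=6.410-16.59j  V(n3)=-0.002271-0.0002026j  V(n4)=1.575-0.6078j  V(n5)=1.607-1.131j  V(n6)=14.57-11.86j  V(n7)=7.403-16.01j  V(n8)=-3.980-11.83j  V(n9)=14.62-11.83j  V(n10)=0.000+0.000j
  i(V1)=-0.3119+0.1049j

-0.3119+0.1049j A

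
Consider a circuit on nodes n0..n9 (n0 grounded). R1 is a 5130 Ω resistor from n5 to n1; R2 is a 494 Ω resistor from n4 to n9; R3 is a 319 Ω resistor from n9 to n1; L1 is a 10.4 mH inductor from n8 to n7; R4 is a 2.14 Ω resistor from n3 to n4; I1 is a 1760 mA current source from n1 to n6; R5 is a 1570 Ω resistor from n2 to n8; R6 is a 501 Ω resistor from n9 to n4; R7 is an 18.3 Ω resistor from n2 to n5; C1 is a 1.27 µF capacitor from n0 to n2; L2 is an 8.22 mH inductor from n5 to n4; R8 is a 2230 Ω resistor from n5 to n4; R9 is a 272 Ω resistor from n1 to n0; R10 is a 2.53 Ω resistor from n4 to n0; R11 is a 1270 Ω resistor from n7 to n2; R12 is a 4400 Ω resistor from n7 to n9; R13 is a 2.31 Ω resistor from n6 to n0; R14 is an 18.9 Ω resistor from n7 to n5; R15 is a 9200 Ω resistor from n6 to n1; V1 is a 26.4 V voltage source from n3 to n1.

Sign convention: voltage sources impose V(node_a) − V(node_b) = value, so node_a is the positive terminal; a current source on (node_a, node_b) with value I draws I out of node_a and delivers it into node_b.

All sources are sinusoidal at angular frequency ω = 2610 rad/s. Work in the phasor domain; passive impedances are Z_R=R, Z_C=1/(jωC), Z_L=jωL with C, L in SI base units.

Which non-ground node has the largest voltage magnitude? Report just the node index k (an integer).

1

Apply KCL at each of the 9 non-ground nodes and solve the resulting linear system.
Node n1: branches {R1, R3, I1, R9, R15, V1} → V_1 = -33.89+0.03647j
Node n2: branches {R5, R7, C1, R11} → V_2 = -4.439+0.1287j
Node n3: branches {R4, V1} → V_3 = -7.490+0.03647j
Node n4: branches {R2, R4, R6, L2, R8, R10} → V_4 = -4.126+0.03687j
Node n5: branches {R1, R7, L2, R8, R14} → V_5 = -4.445-0.1339j
Node n6: branches {I1, R13, R15} → V_6 = 4.056+9.156e-06j
Node n7: branches {L1, R11, R12, R14} → V_7 = -4.496-0.1264j
Node n8: branches {L1, R5} → V_8 = -4.500-0.1253j
Node n9: branches {R2, R3, R6, R12} → V_9 = -16.78+0.03168j
Source currents: i(V1)=1.572+0.0001863j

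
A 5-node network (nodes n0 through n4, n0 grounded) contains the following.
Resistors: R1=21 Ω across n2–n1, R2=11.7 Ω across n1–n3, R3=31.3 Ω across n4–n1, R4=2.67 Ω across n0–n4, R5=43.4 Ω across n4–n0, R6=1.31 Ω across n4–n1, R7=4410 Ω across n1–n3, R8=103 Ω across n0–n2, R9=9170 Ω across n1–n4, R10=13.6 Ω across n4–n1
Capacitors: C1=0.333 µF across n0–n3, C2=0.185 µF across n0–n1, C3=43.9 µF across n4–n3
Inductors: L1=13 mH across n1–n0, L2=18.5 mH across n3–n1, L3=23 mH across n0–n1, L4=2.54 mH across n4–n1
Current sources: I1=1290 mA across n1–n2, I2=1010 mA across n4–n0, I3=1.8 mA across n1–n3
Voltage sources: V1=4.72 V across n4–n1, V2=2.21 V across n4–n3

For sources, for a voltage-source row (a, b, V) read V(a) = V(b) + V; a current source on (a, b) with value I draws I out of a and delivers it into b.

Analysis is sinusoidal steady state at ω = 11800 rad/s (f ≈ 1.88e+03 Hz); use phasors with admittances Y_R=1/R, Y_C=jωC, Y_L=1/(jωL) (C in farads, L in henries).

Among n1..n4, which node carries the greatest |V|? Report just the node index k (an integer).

MNA unknowns: 4 node voltages V₁..V_4 plus 2 source currents (V1, V2)
R1: Y=0.04762+0.000j on G[2,1]
R2: Y=0.08547+0.000j on G[1,3]
C1: Y=0.000+0.003929j on G[0,3]
L1: Y=0.000-0.006519j on G[1,0]
L2: Y=0.000-0.004581j on G[3,1]
R3: Y=0.03195+0.000j on G[4,1]
L3: Y=0.000-0.003685j on G[0,1]
C2: Y=0.000+0.002183j on G[0,1]
R4: Y=0.3745+0.000j on G[0,4]
R5: Y=0.02304+0.000j on G[4,0]
R6: Y=0.7634+0.000j on G[4,1]
I1: z[1]−=1.29, z[2]+=1.29
L4: Y=0.000-0.03336j on G[4,1]
R7: Y=0.0002268+0.000j on G[1,3]
R8: Y=0.009709+0.000j on G[0,2]
R9: Y=0.0001091+0.000j on G[1,4]
R10: Y=0.07353+0.000j on G[4,1]
C3: Y=0.000+0.5180j on G[4,3]
I2: z[4]−=1.01, z[0]+=1.01
I3: z[1]−=0.0018, z[3]+=0.0018
V1: row V4−V1=4.72, i_V1 at 4,1
V2: row V4−V3=2.21, i_V2 at 4,3
solve → V1=-7.654-0.1015j, V2=16.14-0.08432j, V3=-5.144-0.1015j, V4=-2.934-0.1015j
aux → i_V1=-4.159+0.2295j, i_V2=0.2137-1.177j

2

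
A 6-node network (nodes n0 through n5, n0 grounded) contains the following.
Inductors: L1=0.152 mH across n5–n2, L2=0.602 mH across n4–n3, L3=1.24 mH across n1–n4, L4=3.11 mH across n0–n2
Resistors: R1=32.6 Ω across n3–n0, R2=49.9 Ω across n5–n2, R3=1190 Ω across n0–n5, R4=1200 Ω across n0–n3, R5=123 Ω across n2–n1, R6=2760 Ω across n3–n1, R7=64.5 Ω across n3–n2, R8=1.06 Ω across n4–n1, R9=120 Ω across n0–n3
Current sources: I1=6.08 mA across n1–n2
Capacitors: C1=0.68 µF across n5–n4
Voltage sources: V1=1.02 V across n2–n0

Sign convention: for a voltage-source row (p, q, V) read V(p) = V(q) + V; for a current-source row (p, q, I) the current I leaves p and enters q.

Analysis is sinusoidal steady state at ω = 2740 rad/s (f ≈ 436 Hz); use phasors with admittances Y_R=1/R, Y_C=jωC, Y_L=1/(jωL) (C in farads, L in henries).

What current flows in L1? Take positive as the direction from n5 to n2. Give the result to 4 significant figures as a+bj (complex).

MNA unknowns: 5 node voltages V₁..V_5 plus 1 source current (V1)
L1: Y=0.000-2.401j on G[5,2]
R1: Y=0.03067+0.000j on G[3,0]
L2: Y=0.000-0.6063j on G[4,3]
L3: Y=0.000-0.2943j on G[1,4]
R2: Y=0.02004+0.000j on G[5,2]
I1: z[1]−=0.00608, z[2]+=0.00608
R3: Y=0.0008403+0.000j on G[0,5]
R4: Y=0.0008333+0.000j on G[0,3]
L4: Y=0.000-0.1174j on G[0,2]
R5: Y=0.008130+0.000j on G[2,1]
R6: Y=0.0003623+0.000j on G[3,1]
R7: Y=0.01550+0.000j on G[3,2]
C1: Y=0.000+0.001863j on G[5,4]
R8: Y=0.9434+0.000j on G[4,1]
R9: Y=0.008333+0.000j on G[0,3]
V1: row V2−V0=1.02, i_V1 at 2,0
solve → V1=0.2829+0.02142j, V2=1.020+0.000j, V3=0.2849+0.02169j, V4=0.2829+0.02161j, V5=1.021-0.0003790j
aux → i_V1=-0.01221+0.1188j

-0.0009100-0.001366j A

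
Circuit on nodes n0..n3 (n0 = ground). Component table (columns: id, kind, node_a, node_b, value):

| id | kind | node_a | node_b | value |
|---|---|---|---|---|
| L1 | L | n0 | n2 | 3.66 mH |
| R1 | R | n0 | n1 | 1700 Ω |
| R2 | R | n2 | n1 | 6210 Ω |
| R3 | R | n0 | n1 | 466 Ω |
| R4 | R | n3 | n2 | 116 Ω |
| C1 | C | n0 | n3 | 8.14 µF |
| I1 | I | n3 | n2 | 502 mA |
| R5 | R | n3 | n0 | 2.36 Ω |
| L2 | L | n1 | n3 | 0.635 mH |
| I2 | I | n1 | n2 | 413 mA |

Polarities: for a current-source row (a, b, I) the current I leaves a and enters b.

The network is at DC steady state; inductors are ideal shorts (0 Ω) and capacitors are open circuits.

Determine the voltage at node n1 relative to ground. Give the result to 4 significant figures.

-2.102 V

Apply KCL at each of the 3 non-ground nodes and solve the resulting linear system.
Node n1: branches {R1, R2, R3, L2, I2} → V_1 = -2.102
Node n2: branches {L1, R2, R4, I1, I2} → V_2 = 0.000
Node n3: branches {R4, C1, I1, R5, L2} → V_3 = -2.102
Source currents: i(L1)=-0.8965, i(L2)=-0.4069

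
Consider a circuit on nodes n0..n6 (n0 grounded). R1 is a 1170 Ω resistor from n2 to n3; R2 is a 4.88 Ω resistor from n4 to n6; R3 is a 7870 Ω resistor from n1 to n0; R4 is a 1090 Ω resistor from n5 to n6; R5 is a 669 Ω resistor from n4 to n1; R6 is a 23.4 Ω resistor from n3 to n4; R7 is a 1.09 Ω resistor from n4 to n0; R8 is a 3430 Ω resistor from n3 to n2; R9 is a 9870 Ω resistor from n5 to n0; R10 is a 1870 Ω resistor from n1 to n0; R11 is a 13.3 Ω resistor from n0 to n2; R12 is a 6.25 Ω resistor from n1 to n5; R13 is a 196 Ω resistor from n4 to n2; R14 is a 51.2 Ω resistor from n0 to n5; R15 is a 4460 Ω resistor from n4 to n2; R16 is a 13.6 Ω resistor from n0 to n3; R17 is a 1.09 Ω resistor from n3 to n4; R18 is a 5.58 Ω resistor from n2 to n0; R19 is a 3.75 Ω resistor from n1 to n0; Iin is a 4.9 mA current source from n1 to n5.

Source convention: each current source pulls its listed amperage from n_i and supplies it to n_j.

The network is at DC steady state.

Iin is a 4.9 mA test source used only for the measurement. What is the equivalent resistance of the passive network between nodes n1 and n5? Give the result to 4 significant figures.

R_eq = 5.584 Ω

MNA unknowns: 6 node voltages V₁..V_6
R1: Y=0.0008547 on G[2,3]
R2: Y=0.2049 on G[4,6]
R3: Y=0.0001271 on G[1,0]
R4: Y=0.0009174 on G[5,6]
R5: Y=0.001495 on G[4,1]
R6: Y=0.04274 on G[3,4]
R7: Y=0.9174 on G[4,0]
R8: Y=0.0002915 on G[3,2]
R9: Y=0.0001013 on G[5,0]
R10: Y=0.0005348 on G[1,0]
R11: Y=0.07519 on G[0,2]
R12: Y=0.1600 on G[1,5]
R13: Y=0.005102 on G[4,2]
R14: Y=0.01953 on G[0,5]
R15: Y=0.0002242 on G[4,2]
R16: Y=0.07353 on G[0,3]
R17: Y=0.9174 on G[3,4]
R18: Y=0.1792 on G[2,0]
R19: Y=0.2667 on G[1,0]
Iin: z[1]−=0.0049, z[5]+=0.0049
solve → V1=-0.001943, V2=5.004e-07, V3=1.896e-05, V4=2.043e-05, V5=0.02542, V6=0.0001336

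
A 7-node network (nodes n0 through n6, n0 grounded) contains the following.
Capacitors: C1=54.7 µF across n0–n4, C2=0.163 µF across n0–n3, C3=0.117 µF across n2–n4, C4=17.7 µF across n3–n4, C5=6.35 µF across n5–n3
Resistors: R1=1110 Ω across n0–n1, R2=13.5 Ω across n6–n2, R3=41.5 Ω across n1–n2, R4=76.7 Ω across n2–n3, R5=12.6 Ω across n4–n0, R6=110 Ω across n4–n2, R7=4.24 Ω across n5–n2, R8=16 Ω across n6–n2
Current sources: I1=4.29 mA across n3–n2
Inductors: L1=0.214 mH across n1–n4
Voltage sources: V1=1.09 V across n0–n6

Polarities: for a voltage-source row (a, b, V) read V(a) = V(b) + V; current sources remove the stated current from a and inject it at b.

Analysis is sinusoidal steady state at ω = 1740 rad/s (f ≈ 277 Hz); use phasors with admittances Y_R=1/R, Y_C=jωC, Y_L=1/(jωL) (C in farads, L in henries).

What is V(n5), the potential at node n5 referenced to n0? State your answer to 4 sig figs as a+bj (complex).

MNA unknowns: 6 node voltages V₁..V_6 plus 1 source current (V1)
C1: Y=0.000+0.09518j on G[0,4]
R1: Y=0.0009009+0.000j on G[0,1]
R2: Y=0.07407+0.000j on G[6,2]
R3: Y=0.02410+0.000j on G[1,2]
R4: Y=0.01304+0.000j on G[2,3]
C2: Y=0.000+0.0002836j on G[0,3]
C3: Y=0.000+0.0002036j on G[2,4]
R5: Y=0.07937+0.000j on G[4,0]
R6: Y=0.009091+0.000j on G[4,2]
R7: Y=0.2358+0.000j on G[5,2]
I1: z[3]−=0.00429, z[2]+=0.00429
L1: Y=0.000-2.686j on G[1,4]
C4: Y=0.000+0.03080j on G[3,4]
R8: Y=0.06250+0.000j on G[6,2]
C5: Y=0.000+0.01105j on G[5,3]
V1: row V0−V6=1.09, i_V1 at 0,6
solve → V1=-0.2093+0.1206j, V2=-0.8778+0.07283j, V3=-0.4707+0.3446j, V4=-0.2098+0.1266j, V5=-0.8896+0.09245j, V6=-1.090+0.000j
aux → i_V1=-0.02898-0.009947j

-0.8896+0.09245j V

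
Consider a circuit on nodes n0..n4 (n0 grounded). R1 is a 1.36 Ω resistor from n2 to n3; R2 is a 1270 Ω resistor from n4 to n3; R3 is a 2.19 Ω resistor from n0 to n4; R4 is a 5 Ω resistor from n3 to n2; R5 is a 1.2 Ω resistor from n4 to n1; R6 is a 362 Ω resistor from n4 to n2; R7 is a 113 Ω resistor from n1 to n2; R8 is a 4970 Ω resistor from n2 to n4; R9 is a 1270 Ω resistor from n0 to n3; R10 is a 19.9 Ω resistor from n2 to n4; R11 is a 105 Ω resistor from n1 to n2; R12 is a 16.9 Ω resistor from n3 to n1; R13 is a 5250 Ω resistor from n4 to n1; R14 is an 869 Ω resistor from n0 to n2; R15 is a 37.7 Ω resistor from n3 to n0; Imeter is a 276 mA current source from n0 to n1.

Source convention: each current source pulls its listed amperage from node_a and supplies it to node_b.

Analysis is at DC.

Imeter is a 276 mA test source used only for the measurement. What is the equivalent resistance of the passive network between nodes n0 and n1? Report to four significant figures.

Element admittances at DC:
  Y(R1) = 0.7353 S between n2,n3
  Y(R2) = 0.0007874 S between n4,n3
  Y(R3) = 0.4566 S between n0,n4
  Y(R4) = 0.2000 S between n3,n2
  Y(R5) = 0.8333 S between n4,n1
  Y(R6) = 0.002762 S between n4,n2
  Y(R7) = 0.008850 S between n1,n2
  Y(R8) = 0.0002012 S between n2,n4
  Y(R9) = 0.0007874 S between n0,n3
  Y(R10) = 0.05025 S between n2,n4
  Y(R11) = 0.009524 S between n1,n2
  Y(R12) = 0.05917 S between n3,n1
  Y(R13) = 0.0001905 S between n4,n1
  Y(R14) = 0.001151 S between n0,n2
  Y(R15) = 0.02653 S between n3,n0
  Imeter: injects 0.276 A into n1 (from n0)
Assemble and solve the 4×4 MNA system:
  V(n1)=0.8732  V(n2)=0.6151  V(n3)=0.6136  V(n4)=0.5662

R_eq = 3.164 Ω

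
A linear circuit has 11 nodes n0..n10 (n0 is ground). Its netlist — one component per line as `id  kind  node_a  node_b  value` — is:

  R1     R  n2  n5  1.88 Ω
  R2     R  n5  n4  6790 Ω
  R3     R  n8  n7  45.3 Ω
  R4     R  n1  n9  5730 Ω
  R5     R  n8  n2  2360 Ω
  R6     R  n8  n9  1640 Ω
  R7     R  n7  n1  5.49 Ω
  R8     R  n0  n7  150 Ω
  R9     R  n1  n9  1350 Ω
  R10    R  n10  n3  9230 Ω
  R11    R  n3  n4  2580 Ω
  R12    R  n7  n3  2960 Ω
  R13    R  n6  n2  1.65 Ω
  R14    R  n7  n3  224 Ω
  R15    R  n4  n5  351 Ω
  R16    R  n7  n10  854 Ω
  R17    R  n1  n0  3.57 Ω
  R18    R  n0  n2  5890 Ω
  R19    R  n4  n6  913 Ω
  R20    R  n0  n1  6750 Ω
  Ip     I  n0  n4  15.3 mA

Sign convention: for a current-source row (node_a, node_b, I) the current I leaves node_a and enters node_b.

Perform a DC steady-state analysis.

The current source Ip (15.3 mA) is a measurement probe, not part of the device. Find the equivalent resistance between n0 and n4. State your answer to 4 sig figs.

Element admittances at DC:
  Y(R1) = 0.5319 S between n2,n5
  Y(R2) = 0.0001473 S between n5,n4
  Y(R3) = 0.02208 S between n8,n7
  Y(R4) = 0.0001745 S between n1,n9
  Y(R5) = 0.0004237 S between n8,n2
  Y(R6) = 0.0006098 S between n8,n9
  Y(R7) = 0.1821 S between n7,n1
  Y(R8) = 0.006667 S between n0,n7
  Y(R9) = 0.0007407 S between n1,n9
  Y(R10) = 0.0001083 S between n10,n3
  Y(R11) = 0.0003876 S between n3,n4
  Y(R12) = 0.0003378 S between n7,n3
  Y(R13) = 0.6061 S between n6,n2
  Y(R14) = 0.004464 S between n7,n3
  Y(R15) = 0.002849 S between n4,n5
  Y(R16) = 0.001171 S between n7,n10
  Y(R17) = 0.2801 S between n1,n0
  Y(R18) = 0.0001698 S between n0,n2
  Y(R19) = 0.001095 S between n4,n6
  Y(R20) = 0.0001481 S between n0,n1
  Ip: injects 0.0153 A into n4 (from n0)
Assemble and solve the 10×10 MNA system:
  V(n1)=0.04268  V(n2)=15.44  V(n3)=1.393  V(n4)=17.65  V(n5)=15.45  V(n6)=15.44  V(n7)=0.1076  V(n8)=0.3908  V(n9)=0.1819  V(n10)=0.2165

R_eq = 1154. Ω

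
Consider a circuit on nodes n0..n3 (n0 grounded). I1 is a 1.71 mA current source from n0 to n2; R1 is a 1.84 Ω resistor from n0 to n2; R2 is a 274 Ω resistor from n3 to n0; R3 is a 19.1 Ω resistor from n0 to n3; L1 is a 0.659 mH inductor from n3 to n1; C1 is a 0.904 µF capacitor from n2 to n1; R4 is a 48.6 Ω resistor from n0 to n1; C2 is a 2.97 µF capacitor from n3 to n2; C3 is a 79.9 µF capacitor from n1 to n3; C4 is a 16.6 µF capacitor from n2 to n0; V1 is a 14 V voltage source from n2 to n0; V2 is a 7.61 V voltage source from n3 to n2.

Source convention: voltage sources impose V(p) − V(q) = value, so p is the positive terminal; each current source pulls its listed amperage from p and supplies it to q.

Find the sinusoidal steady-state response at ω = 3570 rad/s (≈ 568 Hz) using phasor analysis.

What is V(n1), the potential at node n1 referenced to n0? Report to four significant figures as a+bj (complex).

21.31-3.210j V

Element admittances at ω=3570 rad/s:
  I1: injects 0.00171 A into n2 (from n0)
  Y(R1) = 0.5435+0.000j S between n0,n2
  Y(R2) = 0.003650+0.000j S between n3,n0
  Y(R3) = 0.05236+0.000j S between n0,n3
  Y(L1) = 0.000-0.4251j S between n3,n1
  Y(C1) = 0.000+0.003227j S between n2,n1
  Y(R4) = 0.02058+0.000j S between n0,n1
  Y(C2) = 0.000+0.01060j S between n3,n2
  Y(C3) = 0.000+0.2852j S between n1,n3
  Y(C4) = 0.000+0.05926j S between n2,n0
  V1: constraint V(n2)−V(n0) = 14
  V2: constraint V(n3)−V(n2) = 7.61
Assemble and solve the 5×5 MNA system:
  V(n1)=21.31-3.210j  V(n2)=14.00+0.000j  V(n3)=21.61+0.000j
  i(V1)=-9.256-0.7636j  i(V2)=-1.659-0.03822j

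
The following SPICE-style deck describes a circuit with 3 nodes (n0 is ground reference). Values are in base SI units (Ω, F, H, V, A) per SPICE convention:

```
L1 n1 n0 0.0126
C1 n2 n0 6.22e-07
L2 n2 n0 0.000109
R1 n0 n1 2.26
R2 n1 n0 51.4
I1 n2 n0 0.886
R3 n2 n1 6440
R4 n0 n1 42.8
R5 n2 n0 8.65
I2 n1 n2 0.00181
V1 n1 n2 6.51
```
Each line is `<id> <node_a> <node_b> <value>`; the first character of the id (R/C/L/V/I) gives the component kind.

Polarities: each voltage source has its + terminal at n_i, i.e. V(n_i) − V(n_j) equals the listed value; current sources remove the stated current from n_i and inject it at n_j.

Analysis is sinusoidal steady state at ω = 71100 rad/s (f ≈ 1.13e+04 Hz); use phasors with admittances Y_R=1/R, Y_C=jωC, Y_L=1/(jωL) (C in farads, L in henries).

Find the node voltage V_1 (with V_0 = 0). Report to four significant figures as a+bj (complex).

Element admittances at ω=71100 rad/s:
  Y(L1) = 0.000-0.001116j S between n1,n0
  Y(C1) = 0.000+0.04422j S between n2,n0
  Y(L2) = 0.000-0.1290j S between n2,n0
  Y(R1) = 0.4425+0.000j S between n0,n1
  Y(R2) = 0.01946+0.000j S between n1,n0
  I1: injects 0.886 A into n0 (from n2)
  Y(R3) = 0.0001553+0.000j S between n2,n1
  Y(R4) = 0.02336+0.000j S between n0,n1
  Y(R5) = 0.1156+0.000j S between n2,n0
  I2: injects 0.00181 A into n2 (from n1)
  V1: constraint V(n1)−V(n2) = 6.51
Assemble and solve the 3×3 MNA system:
  V(n1)=-0.08880-0.9315j  V(n2)=-6.599-0.9315j
  i(V1)=0.04131+0.4520j

-0.08880-0.9315j V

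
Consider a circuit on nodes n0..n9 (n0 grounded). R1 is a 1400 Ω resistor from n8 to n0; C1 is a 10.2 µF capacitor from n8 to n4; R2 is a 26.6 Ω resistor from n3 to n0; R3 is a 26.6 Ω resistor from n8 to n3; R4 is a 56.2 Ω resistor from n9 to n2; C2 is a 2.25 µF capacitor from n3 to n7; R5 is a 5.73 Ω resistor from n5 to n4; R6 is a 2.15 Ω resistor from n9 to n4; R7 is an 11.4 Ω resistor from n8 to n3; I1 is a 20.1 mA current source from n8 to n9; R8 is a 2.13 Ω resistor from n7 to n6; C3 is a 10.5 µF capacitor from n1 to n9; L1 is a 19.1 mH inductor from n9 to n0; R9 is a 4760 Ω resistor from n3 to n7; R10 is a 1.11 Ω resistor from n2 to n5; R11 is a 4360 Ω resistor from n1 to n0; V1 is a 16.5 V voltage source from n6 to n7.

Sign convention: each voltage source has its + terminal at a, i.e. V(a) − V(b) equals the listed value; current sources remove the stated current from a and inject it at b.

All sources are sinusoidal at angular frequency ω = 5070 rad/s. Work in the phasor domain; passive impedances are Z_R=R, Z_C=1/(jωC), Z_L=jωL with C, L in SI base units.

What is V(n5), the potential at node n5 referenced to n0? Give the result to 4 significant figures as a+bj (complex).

0.1806-0.3807j V

Element admittances at ω=5070 rad/s:
  Y(R1) = 0.0007143+0.000j S between n8,n0
  Y(C1) = 0.000+0.05171j S between n8,n4
  Y(R2) = 0.03759+0.000j S between n3,n0
  Y(R3) = 0.03759+0.000j S between n8,n3
  Y(R4) = 0.01779+0.000j S between n9,n2
  Y(C2) = 0.000+0.01141j S between n3,n7
  Y(R5) = 0.1745+0.000j S between n5,n4
  Y(R6) = 0.4651+0.000j S between n9,n4
  Y(R7) = 0.08772+0.000j S between n8,n3
  I1: injects 0.0201 A into n9 (from n8)
  Y(R8) = 0.4695+0.000j S between n7,n6
  Y(C3) = 0.000+0.05323j S between n1,n9
  Y(L1) = 0.000-0.01033j S between n9,n0
  Y(R9) = 0.0002101+0.000j S between n3,n7
  Y(R10) = 0.9009+0.000j S between n2,n5
  Y(R11) = 0.0002294+0.000j S between n1,n0
  V1: constraint V(n6)−V(n7) = 16.5
Assemble and solve the 10×10 MNA system:
  V(n1)=0.2275-0.3752j  V(n2)=0.1815-0.3806j  V(n3)=0.09948+0.06277j  V(n4)=0.1761-0.3812j  V(n5)=0.1806-0.3807j  V(n6)=16.60+0.06277j  V(n7)=0.09948+0.06277j  V(n8)=0.1293+0.08161j  V(n9)=0.2258-0.3761j
  i(V1)=-7.746+0.000j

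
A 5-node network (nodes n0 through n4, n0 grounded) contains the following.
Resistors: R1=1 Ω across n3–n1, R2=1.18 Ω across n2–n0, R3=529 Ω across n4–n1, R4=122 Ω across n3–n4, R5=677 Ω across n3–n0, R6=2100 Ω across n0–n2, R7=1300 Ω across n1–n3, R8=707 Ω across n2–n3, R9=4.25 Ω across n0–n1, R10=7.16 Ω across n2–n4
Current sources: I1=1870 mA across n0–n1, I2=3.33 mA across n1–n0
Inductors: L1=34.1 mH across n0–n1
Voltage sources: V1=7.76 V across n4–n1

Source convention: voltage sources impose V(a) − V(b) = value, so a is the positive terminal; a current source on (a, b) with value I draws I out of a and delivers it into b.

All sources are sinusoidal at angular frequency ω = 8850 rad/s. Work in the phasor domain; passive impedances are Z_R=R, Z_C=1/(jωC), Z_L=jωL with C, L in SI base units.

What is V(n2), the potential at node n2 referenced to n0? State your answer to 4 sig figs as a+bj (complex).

Apply KCL at each of the 4 non-ground nodes and solve the resulting linear system.
Node n1: branches {R1, R3, I1, I2, L1, R7, R9, V1} → V_1 = 2.620+0.02427j
Node n2: branches {R2, R6, R8, R10} → V_2 = 1.470+0.003462j
Node n3: branches {R1, R4, R5, R7, R8} → V_3 = 2.677+0.02420j
Node n4: branches {R3, R4, R10, V1} → V_4 = 10.38+0.02427j
Source currents: i(V1)=-1.322-0.002907j

1.470+0.003462j V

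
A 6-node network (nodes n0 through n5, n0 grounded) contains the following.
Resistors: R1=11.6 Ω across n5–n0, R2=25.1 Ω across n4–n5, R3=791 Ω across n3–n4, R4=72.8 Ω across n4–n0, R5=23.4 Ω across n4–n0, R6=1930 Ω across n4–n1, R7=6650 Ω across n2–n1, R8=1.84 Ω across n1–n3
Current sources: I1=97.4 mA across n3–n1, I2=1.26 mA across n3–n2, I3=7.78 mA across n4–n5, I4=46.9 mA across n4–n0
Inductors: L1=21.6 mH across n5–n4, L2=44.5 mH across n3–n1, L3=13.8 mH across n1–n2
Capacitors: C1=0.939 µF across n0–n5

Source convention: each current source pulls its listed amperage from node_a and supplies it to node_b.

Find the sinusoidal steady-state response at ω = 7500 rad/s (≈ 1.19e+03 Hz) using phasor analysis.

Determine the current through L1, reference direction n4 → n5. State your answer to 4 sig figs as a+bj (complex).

Element admittances at ω=7500 rad/s:
  Y(R1) = 0.08621+0.000j S between n5,n0
  I1: injects 0.0974 A into n1 (from n3)
  Y(L1) = 0.000-0.006173j S between n5,n4
  Y(R2) = 0.03984+0.000j S between n4,n5
  Y(R3) = 0.001264+0.000j S between n3,n4
  Y(L2) = 0.000-0.002996j S between n3,n1
  Y(R4) = 0.01374+0.000j S between n4,n0
  I2: injects 0.00126 A into n2 (from n3)
  Y(R5) = 0.04274+0.000j S between n4,n0
  Y(R6) = 0.0005181+0.000j S between n4,n1
  Y(C1) = 0.000+0.007043j S between n0,n5
  Y(L3) = 0.000-0.009662j S between n1,n2
  I3: injects 0.00778 A into n5 (from n4)
  Y(R7) = 0.0001504+0.000j S between n2,n1
  Y(R8) = 0.5435+0.000j S between n1,n3
  I4: injects 0.0469 A into n0 (from n4)
Assemble and solve the 5×5 MNA system:
  V(n1)=-0.4921-0.02017j  V(n2)=-0.4901+0.1102j  V(n3)=-0.6735-0.02117j  V(n4)=-0.6208-0.02088j  V(n5)=-0.1354+0.02474j

-0.0002816+0.002997j A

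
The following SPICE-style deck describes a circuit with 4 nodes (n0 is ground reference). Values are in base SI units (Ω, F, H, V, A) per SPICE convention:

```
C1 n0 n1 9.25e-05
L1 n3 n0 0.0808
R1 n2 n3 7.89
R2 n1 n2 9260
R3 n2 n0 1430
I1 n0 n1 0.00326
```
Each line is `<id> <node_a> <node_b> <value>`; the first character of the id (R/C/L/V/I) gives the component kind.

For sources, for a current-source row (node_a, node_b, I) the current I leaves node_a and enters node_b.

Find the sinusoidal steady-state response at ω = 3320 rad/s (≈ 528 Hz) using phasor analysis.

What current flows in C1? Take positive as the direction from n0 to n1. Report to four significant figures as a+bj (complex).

MNA unknowns: 3 node voltages V₁..V_3
C1: Y=0.000+0.3071j on G[0,1]
L1: Y=0.000-0.003728j on G[3,0]
R1: Y=0.1267+0.000j on G[2,3]
R2: Y=0.0001080+0.000j on G[1,2]
R3: Y=0.0006993+0.000j on G[2,0]
I1: z[0]−=0.00326, z[1]+=0.00326
solve → V1=3.708e-06-0.01062j, V2=0.0002902-7.134e-05j, V3=0.0002921-6.275e-05j

-0.003260-1.139e-06j A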